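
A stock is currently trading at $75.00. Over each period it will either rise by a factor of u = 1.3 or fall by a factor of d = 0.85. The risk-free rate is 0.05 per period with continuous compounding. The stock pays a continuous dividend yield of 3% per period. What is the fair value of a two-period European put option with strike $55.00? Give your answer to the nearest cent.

$0.28

Per-period risk-free factor R = e^0.05 = 1.0513; dividend-adjusted growth = e^(0.05−0.03) = 1.0202.
Risk-neutral probability p = (1.0202 − 0.85)/(1.3 − 0.85) = 0.1702/0.4500 = 0.3782
Terminal stock prices: S_uu = 126.8, S_ud = 82.88, S_dd = 54.19
Terminal payoffs (K − S): max(-71.75, 0) = 0, max(-27.88, 0) = 0, max(0.8125, 0) = 0.8125
Node u (S = 97.5): V_u = e^(−0.05)·[0.3782·0.0000 + 0.6218·0.0000] = 0.0000
Node d (S = 63.75): V_d = e^(−0.05)·[0.3782·0.0000 + 0.6218·0.8125] = 0.4806
Node 0 (S = 75): V_0 = e^(−0.05)·[0.3782·0.0000 + 0.6218·0.4806] = 0.2842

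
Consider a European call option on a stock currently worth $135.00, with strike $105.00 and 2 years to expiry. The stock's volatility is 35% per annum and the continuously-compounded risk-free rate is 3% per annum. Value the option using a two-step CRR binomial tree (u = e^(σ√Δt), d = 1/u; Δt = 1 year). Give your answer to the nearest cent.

CRR parameters: u = e^(σ√Δt) = e^(0.35·√1) = 1.4191, d = 1/u = 0.7047
Per-period rate: rΔt = 0.03·1 = 0.03, so R = e^0.03 = 1.0305
Risk-neutral probability p = (e^0.03 − 0.7047)/(1.4191 − 0.7047) = 0.3258/0.7144 = 0.4560
Terminal stock prices: S_uu = 271.9, S_ud = 135, S_dd = 67.04
Terminal payoffs (S − K): max(166.9, 0) = 166.9, max(30, 0) = 30, max(-37.96, 0) = 0
Node u (S = 191.6): V_u = e^(−0.03)·[0.4560·166.8566 + 0.5440·30.0000] = 89.6773
Node d (S = 95.13): V_d = e^(−0.03)·[0.4560·30.0000 + 0.5440·0.0000] = 13.2761
Node 0 (S = 135): V_0 = e^(−0.03)·[0.4560·89.6773 + 0.5440·13.2761] = 46.6940

$46.69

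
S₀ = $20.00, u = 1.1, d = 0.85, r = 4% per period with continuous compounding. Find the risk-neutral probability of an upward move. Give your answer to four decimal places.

Risk-neutral probability p = (e^0.04 − 0.85)/(1.1 − 0.85) = 0.1908/0.2500 = 0.7632

p = 0.7632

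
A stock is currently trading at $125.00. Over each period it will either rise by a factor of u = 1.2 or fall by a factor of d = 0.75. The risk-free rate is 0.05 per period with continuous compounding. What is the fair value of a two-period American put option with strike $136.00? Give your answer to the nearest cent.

Risk-neutral probability p = (e^0.05 − 0.75)/(1.2 − 0.75) = 0.3013/0.4500 = 0.6695
Terminal stock prices: S_uu = 180, S_ud = 112.5, S_dd = 70.31
Terminal payoffs (K − S): max(-44, 0) = 0, max(23.5, 0) = 23.5, max(65.69, 0) = 65.69
Node u (S = 150): continuation = e^(−0.05)·[0.6695·0.0000 + 0.3305·23.5000] = 7.3882; exercise value = 0.0000 ≤ continuation, so V_u = 7.3882
Node d (S = 93.75): continuation = e^(−0.05)·[0.6695·23.5000 + 0.3305·65.6875] = 35.6172; exercise value = 42.2500 > continuation, so V_d = 42.2500 (exercise)
Node 0 (S = 125): continuation = e^(−0.05)·[0.6695·7.3882 + 0.3305·42.2500] = 17.9880; exercise value = 11.0000 ≤ continuation, so V_0 = 17.9880

$17.99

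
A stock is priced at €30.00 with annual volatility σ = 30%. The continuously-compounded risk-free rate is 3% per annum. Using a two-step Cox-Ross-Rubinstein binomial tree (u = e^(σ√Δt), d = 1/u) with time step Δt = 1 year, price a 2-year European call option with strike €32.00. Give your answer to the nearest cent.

€4.83

CRR parameters: u = e^(σ√Δt) = e^(0.3·√1) = 1.3499, d = 1/u = 0.7408
Per-period rate: rΔt = 0.03·1 = 0.03, so R = e^0.03 = 1.0305
Risk-neutral probability p = (e^0.03 − 0.7408)/(1.3499 − 0.7408) = 0.2896/0.6090 = 0.4756
Terminal stock prices: S_uu = 54.66, S_ud = 30, S_dd = 16.46
Terminal payoffs (S − K): max(22.66, 0) = 22.66, max(-2, 0) = 0, max(-15.54, 0) = 0
Node u (S = 40.5): V_u = e^(−0.03)·[0.4756·22.6636 + 0.5244·0.0000] = 10.4594
Node d (S = 22.22): V_d = e^(−0.03)·[0.4756·0.0000 + 0.5244·0.0000] = 0.0000
Node 0 (S = 30): V_0 = e^(−0.03)·[0.4756·10.4594 + 0.5244·0.0000] = 4.8271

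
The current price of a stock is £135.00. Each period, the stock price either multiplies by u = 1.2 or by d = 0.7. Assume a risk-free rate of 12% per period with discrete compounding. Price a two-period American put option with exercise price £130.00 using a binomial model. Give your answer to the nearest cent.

Risk-neutral probability p = (1 + 0.12 − 0.7)/(1.2 − 0.7) = 0.4200/0.5000 = 0.8400
Terminal stock prices: S_uu = 194.4, S_ud = 113.4, S_dd = 66.15
Terminal payoffs (K − S): max(-64.4, 0) = 0, max(16.6, 0) = 16.6, max(63.85, 0) = 63.85
Node u (S = 162): continuation = 1/1.12·[0.8400·0.0000 + 0.1600·16.6000] = 2.3714; exercise value = 0.0000 ≤ continuation, so V_u = 2.3714
Node d (S = 94.5): continuation = 1/1.12·[0.8400·16.6000 + 0.1600·63.8500] = 21.5714; exercise value = 35.5000 > continuation, so V_d = 35.5000 (exercise)
Node 0 (S = 135): continuation = 1/1.12·[0.8400·2.3714 + 0.1600·35.5000] = 6.8500; exercise value = 0.0000 ≤ continuation, so V_0 = 6.8500

£6.85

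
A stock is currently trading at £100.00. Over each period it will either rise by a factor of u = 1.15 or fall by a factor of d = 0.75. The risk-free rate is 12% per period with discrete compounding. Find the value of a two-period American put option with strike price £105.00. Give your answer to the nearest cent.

£5.00

Risk-neutral probability p = (1 + 0.12 − 0.75)/(1.15 − 0.75) = 0.3700/0.4000 = 0.9250
Terminal stock prices: S_uu = 132.2, S_ud = 86.25, S_dd = 56.25
Terminal payoffs (K − S): max(-27.25, 0) = 0, max(18.75, 0) = 18.75, max(48.75, 0) = 48.75
Node u (S = 115): continuation = 1/1.12·[0.9250·0.0000 + 0.0750·18.7500] = 1.2556; exercise value = 0.0000 ≤ continuation, so V_u = 1.2556
Node d (S = 75): continuation = 1/1.12·[0.9250·18.7500 + 0.0750·48.7500] = 18.7500; exercise value = 30.0000 > continuation, so V_d = 30.0000 (exercise)
Node 0 (S = 100): continuation = 1/1.12·[0.9250·1.2556 + 0.0750·30.0000] = 3.0459; exercise value = 5.0000 > continuation, so V_0 = 5.0000 (exercise)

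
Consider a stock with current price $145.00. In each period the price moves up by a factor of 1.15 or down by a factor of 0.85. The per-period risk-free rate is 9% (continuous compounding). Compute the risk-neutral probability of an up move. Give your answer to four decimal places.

Risk-neutral probability p = (e^0.09 − 0.85)/(1.15 − 0.85) = 0.2442/0.3000 = 0.8139

p = 0.8139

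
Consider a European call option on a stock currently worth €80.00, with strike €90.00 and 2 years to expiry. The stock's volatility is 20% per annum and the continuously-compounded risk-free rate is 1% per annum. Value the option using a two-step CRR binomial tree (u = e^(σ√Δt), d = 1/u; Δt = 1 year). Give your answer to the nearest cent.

€6.49

CRR parameters: u = e^(σ√Δt) = e^(0.2·√1) = 1.2214, d = 1/u = 0.8187
Per-period rate: rΔt = 0.01·1 = 0.01, so R = e^0.01 = 1.0101
Risk-neutral probability p = (e^0.01 − 0.8187)/(1.2214 − 0.8187) = 0.1913/0.4027 = 0.4751
Terminal stock prices: S_uu = 119.3, S_ud = 80, S_dd = 53.63
Terminal payoffs (S − K): max(29.35, 0) = 29.35, max(-10, 0) = 0, max(-36.37, 0) = 0
Node u (S = 97.71): V_u = e^(−0.01)·[0.4751·29.3460 + 0.5249·0.0000] = 13.8043
Node d (S = 65.5): V_d = e^(−0.01)·[0.4751·0.0000 + 0.5249·0.0000] = 0.0000
Node 0 (S = 80): V_0 = e^(−0.01)·[0.4751·13.8043 + 0.5249·0.0000] = 6.4935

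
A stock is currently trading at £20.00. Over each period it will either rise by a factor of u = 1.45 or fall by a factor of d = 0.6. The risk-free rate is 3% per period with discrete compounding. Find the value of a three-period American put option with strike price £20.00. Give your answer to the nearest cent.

Risk-neutral probability p = (1 + 0.03 − 0.6)/(1.45 − 0.6) = 0.4300/0.8500 = 0.5059
Terminal stock prices: S_uuu = 60.97, S_uud = 25.23, S_udd = 10.44, S_ddd = 4.32
Terminal payoffs (K − S): max(-40.97, 0) = 0, max(-5.23, 0) = 0, max(9.56, 0) = 9.56, max(15.68, 0) = 15.68
Node uu (S = 42.05): continuation = 1/1.03·[0.5059·0.0000 + 0.4941·0.0000] = 0.0000; exercise value = 0.0000 ≤ continuation, so V_uu = 0.0000
Node ud (S = 17.4): continuation = 1/1.03·[0.5059·0.0000 + 0.4941·9.5600] = 4.5862; exercise value = 2.6000 ≤ continuation, so V_ud = 4.5862
Node dd (S = 7.2): continuation = 1/1.03·[0.5059·9.5600 + 0.4941·15.6800] = 12.2175; exercise value = 12.8000 > continuation, so V_dd = 12.8000 (exercise)
Node u (S = 29): continuation = 1/1.03·[0.5059·0.0000 + 0.4941·4.5862] = 2.2001; exercise value = 0.0000 ≤ continuation, so V_u = 2.2001
Node d (S = 12): continuation = 1/1.03·[0.5059·4.5862 + 0.4941·12.8000] = 8.3930; exercise value = 8.0000 ≤ continuation, so V_d = 8.3930
Node 0 (S = 20): continuation = 1/1.03·[0.5059·2.2001 + 0.4941·8.3930] = 5.1069; exercise value = 0.0000 ≤ continuation, so V_0 = 5.1069

£5.11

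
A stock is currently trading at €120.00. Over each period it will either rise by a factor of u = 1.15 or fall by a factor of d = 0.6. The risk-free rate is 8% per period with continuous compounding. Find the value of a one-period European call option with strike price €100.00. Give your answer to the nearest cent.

€30.82

Risk-neutral probability p = (e^0.08 − 0.6)/(1.15 − 0.6) = 0.4833/0.5500 = 0.8787
Terminal stock prices: S_u = 138, S_d = 72
Terminal payoffs (S − K): max(38, 0) = 38, max(-28, 0) = 0
Node 0 (S = 120): V_0 = e^(−0.08)·[0.8787·38.0000 + 0.1213·0.0000] = 30.8235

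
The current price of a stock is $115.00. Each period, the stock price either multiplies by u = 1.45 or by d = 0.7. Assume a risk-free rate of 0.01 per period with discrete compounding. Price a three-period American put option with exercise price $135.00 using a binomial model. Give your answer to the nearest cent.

$41.25

Risk-neutral probability p = (1 + 0.01 − 0.7)/(1.45 − 0.7) = 0.3100/0.7500 = 0.4133
Terminal stock prices: S_uuu = 350.6, S_uud = 169.3, S_udd = 81.71, S_ddd = 39.44
Terminal payoffs (K − S): max(-215.6, 0) = 0, max(-34.25, 0) = 0, max(53.29, 0) = 53.29, max(95.56, 0) = 95.56
Node uu (S = 241.8): continuation = 1/1.01·[0.4133·0.0000 + 0.5867·0.0000] = 0.0000; exercise value = 0.0000 ≤ continuation, so V_uu = 0.0000
Node ud (S = 116.7): continuation = 1/1.01·[0.4133·0.0000 + 0.5867·53.2925] = 30.9554; exercise value = 18.2750 ≤ continuation, so V_ud = 30.9554
Node dd (S = 56.35): continuation = 1/1.01·[0.4133·53.2925 + 0.5867·95.5550] = 77.3134; exercise value = 78.6500 > continuation, so V_dd = 78.6500 (exercise)
Node u (S = 166.8): continuation = 1/1.01·[0.4133·0.0000 + 0.5867·30.9554] = 17.9807; exercise value = 0.0000 ≤ continuation, so V_u = 17.9807
Node d (S = 80.5): continuation = 1/1.01·[0.4133·30.9554 + 0.5867·78.6500] = 58.3527; exercise value = 54.5000 ≤ continuation, so V_d = 58.3527
Node 0 (S = 115): continuation = 1/1.01·[0.4133·17.9807 + 0.5867·58.3527] = 41.2531; exercise value = 20.0000 ≤ continuation, so V_0 = 41.2531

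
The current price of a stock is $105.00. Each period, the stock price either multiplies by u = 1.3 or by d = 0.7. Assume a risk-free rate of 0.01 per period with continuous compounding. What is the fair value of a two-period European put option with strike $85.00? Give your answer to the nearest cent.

$7.68

Risk-neutral probability p = (e^0.01 − 0.7)/(1.3 − 0.7) = 0.3101/0.6000 = 0.5168
Terminal stock prices: S_uu = 177.5, S_ud = 95.55, S_dd = 51.45
Terminal payoffs (K − S): max(-92.45, 0) = 0, max(-10.55, 0) = 0, max(33.55, 0) = 33.55
Node u (S = 136.5): V_u = e^(−0.01)·[0.5168·0.0000 + 0.4832·0.0000] = 0.0000
Node d (S = 73.5): V_d = e^(−0.01)·[0.5168·0.0000 + 0.4832·33.5500] = 16.0517
Node 0 (S = 105): V_0 = e^(−0.01)·[0.5168·0.0000 + 0.4832·16.0517] = 7.6798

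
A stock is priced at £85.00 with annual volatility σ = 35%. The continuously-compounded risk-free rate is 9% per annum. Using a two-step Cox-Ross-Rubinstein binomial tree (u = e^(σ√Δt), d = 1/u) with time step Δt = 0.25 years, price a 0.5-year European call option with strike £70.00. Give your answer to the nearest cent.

CRR parameters: u = e^(σ√Δt) = e^(0.35·√0.25) = 1.1912, d = 1/u = 0.8395
Per-period rate: rΔt = 0.09·0.25 = 0.0225, so R = e^0.0225 = 1.0228
Risk-neutral probability p = (e^0.0225 − 0.8395)/(1.1912 − 0.8395) = 0.1833/0.3518 = 0.5210
Terminal stock prices: S_uu = 120.6, S_ud = 85, S_dd = 59.9
Terminal payoffs (S − K): max(50.62, 0) = 50.62, max(15, 0) = 15, max(-10.1, 0) = 0
Node u (S = 101.3): V_u = e^(−0.0225)·[0.5210·50.6207 + 0.4790·15.0000] = 32.8133
Node d (S = 71.35): V_d = e^(−0.0225)·[0.5210·15.0000 + 0.4790·0.0000] = 7.6418
Node 0 (S = 85): V_0 = e^(−0.0225)·[0.5210·32.8133 + 0.4790·7.6418] = 20.2955

£20.30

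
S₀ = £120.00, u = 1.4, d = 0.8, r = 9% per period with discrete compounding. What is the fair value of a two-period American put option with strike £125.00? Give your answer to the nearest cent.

Risk-neutral probability p = (1 + 0.09 − 0.8)/(1.4 − 0.8) = 0.2900/0.6000 = 0.4833
Terminal stock prices: S_uu = 235.2, S_ud = 134.4, S_dd = 76.8
Terminal payoffs (K − S): max(-110.2, 0) = 0, max(-9.4, 0) = 0, max(48.2, 0) = 48.2
Node u (S = 168): continuation = 1/1.09·[0.4833·0.0000 + 0.5167·0.0000] = 0.0000; exercise value = 0.0000 ≤ continuation, so V_u = 0.0000
Node d (S = 96): continuation = 1/1.09·[0.4833·0.0000 + 0.5167·48.2000] = 22.8471; exercise value = 29.0000 > continuation, so V_d = 29.0000 (exercise)
Node 0 (S = 120): continuation = 1/1.09·[0.4833·0.0000 + 0.5167·29.0000] = 13.7462; exercise value = 5.0000 ≤ continuation, so V_0 = 13.7462

£13.75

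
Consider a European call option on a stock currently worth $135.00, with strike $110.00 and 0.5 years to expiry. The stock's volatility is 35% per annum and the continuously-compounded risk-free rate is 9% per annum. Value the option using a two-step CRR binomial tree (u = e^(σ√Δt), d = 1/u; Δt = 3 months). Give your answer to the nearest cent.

CRR parameters: u = e^(σ√Δt) = e^(0.35·√0.25) = 1.1912, d = 1/u = 0.8395
Per-period rate: rΔt = 0.09·0.25 = 0.0225, so R = e^0.0225 = 1.0228
Risk-neutral probability p = (e^0.0225 − 0.8395)/(1.1912 − 0.8395) = 0.1833/0.3518 = 0.5210
Terminal stock prices: S_uu = 191.6, S_ud = 135, S_dd = 95.13
Terminal payoffs (S − K): max(81.57, 0) = 81.57, max(25, 0) = 25, max(-14.87, 0) = 0
Node u (S = 160.8): V_u = e^(−0.0225)·[0.5210·81.5741 + 0.4790·25.0000] = 53.2656
Node d (S = 113.3): V_d = e^(−0.0225)·[0.5210·25.0000 + 0.4790·0.0000] = 12.7363
Node 0 (S = 135): V_0 = e^(−0.0225)·[0.5210·53.2656 + 0.4790·12.7363] = 33.1007

$33.10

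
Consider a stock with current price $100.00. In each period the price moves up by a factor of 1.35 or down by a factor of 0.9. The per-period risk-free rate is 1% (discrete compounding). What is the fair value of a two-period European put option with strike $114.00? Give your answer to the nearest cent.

Risk-neutral probability p = (1 + 0.01 − 0.9)/(1.35 − 0.9) = 0.1100/0.4500 = 0.2444
Terminal stock prices: S_uu = 182.3, S_ud = 121.5, S_dd = 81
Terminal payoffs (K − S): max(-68.25, 0) = 0, max(-7.5, 0) = 0, max(33, 0) = 33
Node u (S = 135): V_u = 1/1.01·[0.2444·0.0000 + 0.7556·0.0000] = 0.0000
Node d (S = 90): V_d = 1/1.01·[0.2444·0.0000 + 0.7556·33.0000] = 24.6865
Node 0 (S = 100): V_0 = 1/1.01·[0.2444·0.0000 + 0.7556·24.6865] = 18.4673

$18.47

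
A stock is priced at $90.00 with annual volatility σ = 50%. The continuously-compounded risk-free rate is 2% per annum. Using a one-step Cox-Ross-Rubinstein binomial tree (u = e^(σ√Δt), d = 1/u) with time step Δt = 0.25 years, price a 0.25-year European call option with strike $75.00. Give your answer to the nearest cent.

CRR parameters: u = e^(σ√Δt) = e^(0.5·√0.25) = 1.2840, d = 1/u = 0.7788
Per-period rate: rΔt = 0.02·0.25 = 0.005, so R = e^0.005 = 1.0050
Risk-neutral probability p = (e^0.005 − 0.7788)/(1.2840 − 0.7788) = 0.2262/0.5052 = 0.4477
Terminal stock prices: S_u = 115.6, S_d = 70.09
Terminal payoffs (S − K): max(40.56, 0) = 40.56, max(-4.908, 0) = 0
Node 0 (S = 90): V_0 = e^(−0.005)·[0.4477·40.5623 + 0.5523·0.0000] = 18.0710

$18.07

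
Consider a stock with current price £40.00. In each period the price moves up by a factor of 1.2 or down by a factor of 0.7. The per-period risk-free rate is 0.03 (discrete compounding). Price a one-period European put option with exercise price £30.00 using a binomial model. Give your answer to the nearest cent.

Risk-neutral probability p = (1 + 0.03 − 0.7)/(1.2 − 0.7) = 0.3300/0.5000 = 0.6600
Terminal stock prices: S_u = 48, S_d = 28
Terminal payoffs (K − S): max(-18, 0) = 0, max(2, 0) = 2
Node 0 (S = 40): V_0 = 1/1.03·[0.6600·0.0000 + 0.3400·2.0000] = 0.6602

£0.66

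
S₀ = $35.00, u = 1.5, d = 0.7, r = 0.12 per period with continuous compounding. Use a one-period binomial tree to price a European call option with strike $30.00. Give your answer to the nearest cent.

$10.66

Risk-neutral probability p = (e^0.12 − 0.7)/(1.5 − 0.7) = 0.4275/0.8000 = 0.5344
Terminal stock prices: S_u = 52.5, S_d = 24.5
Terminal payoffs (S − K): max(22.5, 0) = 22.5, max(-5.5, 0) = 0
Node 0 (S = 35): V_0 = e^(−0.12)·[0.5344·22.5000 + 0.4656·0.0000] = 10.6638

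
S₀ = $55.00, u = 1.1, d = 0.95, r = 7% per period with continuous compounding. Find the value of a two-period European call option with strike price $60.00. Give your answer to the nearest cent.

$3.80

Risk-neutral probability p = (e^0.07 − 0.95)/(1.1 − 0.95) = 0.1225/0.1500 = 0.8167
Terminal stock prices: S_uu = 66.55, S_ud = 57.48, S_dd = 49.64
Terminal payoffs (S − K): max(6.55, 0) = 6.55, max(-2.525, 0) = 0, max(-10.36, 0) = 0
Node u (S = 60.5): V_u = e^(−0.07)·[0.8167·6.5500 + 0.1833·0.0000] = 4.9879
Node d (S = 52.25): V_d = e^(−0.07)·[0.8167·0.0000 + 0.1833·0.0000] = 0.0000
Node 0 (S = 55): V_0 = e^(−0.07)·[0.8167·4.9879 + 0.1833·0.0000] = 3.7983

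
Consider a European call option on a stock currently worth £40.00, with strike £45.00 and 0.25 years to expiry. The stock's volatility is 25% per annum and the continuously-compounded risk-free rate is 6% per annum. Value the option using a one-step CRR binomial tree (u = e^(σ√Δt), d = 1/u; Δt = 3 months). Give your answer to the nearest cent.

£0.17

CRR parameters: u = e^(σ√Δt) = e^(0.25·√0.25) = 1.1331, d = 1/u = 0.8825
Per-period rate: rΔt = 0.06·0.25 = 0.015, so R = e^0.015 = 1.0151
Risk-neutral probability p = (e^0.015 − 0.8825)/(1.1331 − 0.8825) = 0.1326/0.2507 = 0.5291
Terminal stock prices: S_u = 45.33, S_d = 35.3
Terminal payoffs (S − K): max(0.3259, 0) = 0.3259, max(-9.7, 0) = 0
Node 0 (S = 40): V_0 = e^(−0.015)·[0.5291·0.3259 + 0.4709·0.0000] = 0.1699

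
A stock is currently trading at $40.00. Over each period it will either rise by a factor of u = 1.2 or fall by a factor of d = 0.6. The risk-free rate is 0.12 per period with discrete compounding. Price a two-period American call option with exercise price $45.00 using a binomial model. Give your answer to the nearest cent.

Risk-neutral probability p = (1 + 0.12 − 0.6)/(1.2 − 0.6) = 0.5200/0.6000 = 0.8667
Terminal stock prices: S_uu = 57.6, S_ud = 28.8, S_dd = 14.4
Terminal payoffs (S − K): max(12.6, 0) = 12.6, max(-16.2, 0) = 0, max(-30.6, 0) = 0
Node u (S = 48): continuation = 1/1.12·[0.8667·12.6000 + 0.1333·0.0000] = 9.7500; exercise value = 3.0000 ≤ continuation, so V_u = 9.7500
Node d (S = 24): continuation = 1/1.12·[0.8667·0.0000 + 0.1333·0.0000] = 0.0000; exercise value = 0.0000 ≤ continuation, so V_d = 0.0000
Node 0 (S = 40): continuation = 1/1.12·[0.8667·9.7500 + 0.1333·0.0000] = 7.5446; exercise value = 0.0000 ≤ continuation, so V_0 = 7.5446

$7.54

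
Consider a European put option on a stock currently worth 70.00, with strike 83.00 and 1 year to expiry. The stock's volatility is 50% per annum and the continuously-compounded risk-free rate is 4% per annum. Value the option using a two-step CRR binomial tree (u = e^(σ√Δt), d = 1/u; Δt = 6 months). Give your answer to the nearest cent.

CRR parameters: u = e^(σ√Δt) = e^(0.5·√0.5) = 1.4241, d = 1/u = 0.7022
Per-period rate: rΔt = 0.04·0.5 = 0.02, so R = e^0.02 = 1.0202
Risk-neutral probability p = (e^0.02 − 0.7022)/(1.4241 − 0.7022) = 0.3180/0.7219 = 0.4405
Terminal stock prices: S_uu = 142, S_ud = 70, S_dd = 34.51
Terminal payoffs (K − S): max(-58.97, 0) = 0, max(13, 0) = 13, max(48.49, 0) = 48.49
Node u (S = 99.69): V_u = e^(−0.02)·[0.4405·0.0000 + 0.5595·13.0000] = 7.1294
Node d (S = 49.15): V_d = e^(−0.02)·[0.4405·13.0000 + 0.5595·48.4852] = 32.2033
Node 0 (S = 70): V_0 = e^(−0.02)·[0.4405·7.1294 + 0.5595·32.2033] = 20.7392

20.74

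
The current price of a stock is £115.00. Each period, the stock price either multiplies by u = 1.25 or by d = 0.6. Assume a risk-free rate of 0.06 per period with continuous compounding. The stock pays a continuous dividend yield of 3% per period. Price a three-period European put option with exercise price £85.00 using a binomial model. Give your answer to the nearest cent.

£8.23

Per-period risk-free factor R = e^0.06 = 1.0618; dividend-adjusted growth = e^(0.06−0.03) = 1.0305.
Risk-neutral probability p = (1.0305 − 0.6)/(1.25 − 0.6) = 0.4305/0.6500 = 0.6622
Terminal stock prices: S_uuu = 224.6, S_uud = 107.8, S_udd = 51.75, S_ddd = 24.84
Terminal payoffs (K − S): max(-139.6, 0) = 0, max(-22.81, 0) = 0, max(33.25, 0) = 33.25, max(60.16, 0) = 60.16
Node uu (S = 179.7): V_uu = e^(−0.06)·[0.6622·0.0000 + 0.3378·0.0000] = 0.0000
Node ud (S = 86.25): V_ud = e^(−0.06)·[0.6622·0.0000 + 0.3378·33.2500] = 10.5766
Node dd (S = 41.4): V_dd = e^(−0.06)·[0.6622·33.2500 + 0.3378·60.1600] = 39.8735
Node u (S = 143.8): V_u = e^(−0.06)·[0.6622·0.0000 + 0.3378·10.5766] = 3.3643
Node d (S = 69): V_d = e^(−0.06)·[0.6622·10.5766 + 0.3378·39.8735] = 19.2798
Node 0 (S = 115): V_0 = e^(−0.06)·[0.6622·3.3643 + 0.3378·19.2798] = 8.2310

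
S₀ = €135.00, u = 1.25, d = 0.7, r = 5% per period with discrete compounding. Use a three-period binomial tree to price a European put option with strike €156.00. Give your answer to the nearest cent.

€23.73

Risk-neutral probability p = (1 + 0.05 − 0.7)/(1.25 − 0.7) = 0.3500/0.5500 = 0.6364
Terminal stock prices: S_uuu = 263.7, S_uud = 147.7, S_udd = 82.69, S_ddd = 46.3
Terminal payoffs (K − S): max(-107.7, 0) = 0, max(8.344, 0) = 8.344, max(73.31, 0) = 73.31, max(109.7, 0) = 109.7
Node uu (S = 210.9): V_uu = 1/1.05·[0.6364·0.0000 + 0.3636·8.3438] = 2.8896
Node ud (S = 118.1): V_ud = 1/1.05·[0.6364·8.3438 + 0.3636·73.3125] = 30.4464
Node dd (S = 66.15): V_dd = 1/1.05·[0.6364·73.3125 + 0.3636·109.6950] = 82.4214
Node u (S = 168.8): V_u = 1/1.05·[0.6364·2.8896 + 0.3636·30.4464] = 12.2955
Node d (S = 94.5): V_d = 1/1.05·[0.6364·30.4464 + 0.3636·82.4214] = 46.9966
Node 0 (S = 135): V_0 = 1/1.05·[0.6364·12.2955 + 0.3636·46.9966] = 23.7277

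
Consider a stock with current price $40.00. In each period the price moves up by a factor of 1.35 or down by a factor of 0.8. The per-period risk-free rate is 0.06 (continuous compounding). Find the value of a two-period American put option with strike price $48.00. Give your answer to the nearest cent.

$8.96

Risk-neutral probability p = (e^0.06 − 0.8)/(1.35 − 0.8) = 0.2618/0.5500 = 0.4761
Terminal stock prices: S_uu = 72.9, S_ud = 43.2, S_dd = 25.6
Terminal payoffs (K − S): max(-24.9, 0) = 0, max(4.8, 0) = 4.8, max(22.4, 0) = 22.4
Node u (S = 54): continuation = e^(−0.06)·[0.4761·0.0000 + 0.5239·4.8000] = 2.3684; exercise value = 0.0000 ≤ continuation, so V_u = 2.3684
Node d (S = 32): continuation = e^(−0.06)·[0.4761·4.8000 + 0.5239·22.4000] = 13.2047; exercise value = 16.0000 > continuation, so V_d = 16.0000 (exercise)
Node 0 (S = 40): continuation = e^(−0.06)·[0.4761·2.3684 + 0.5239·16.0000] = 8.9566; exercise value = 8.0000 ≤ continuation, so V_0 = 8.9566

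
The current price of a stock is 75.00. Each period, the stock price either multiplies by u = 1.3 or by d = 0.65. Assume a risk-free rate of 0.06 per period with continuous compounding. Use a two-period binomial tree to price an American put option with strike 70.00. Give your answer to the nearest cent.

Risk-neutral probability p = (e^0.06 − 0.65)/(1.3 − 0.65) = 0.4118/0.6500 = 0.6336
Terminal stock prices: S_uu = 126.8, S_ud = 63.38, S_dd = 31.69
Terminal payoffs (K − S): max(-56.75, 0) = 0, max(6.625, 0) = 6.625, max(38.31, 0) = 38.31
Node u (S = 97.5): continuation = e^(−0.06)·[0.6336·0.0000 + 0.3664·6.6250] = 2.2861; exercise value = 0.0000 ≤ continuation, so V_u = 2.2861
Node d (S = 48.75): continuation = e^(−0.06)·[0.6336·6.6250 + 0.3664·38.3125] = 17.1735; exercise value = 21.2500 > continuation, so V_d = 21.2500 (exercise)
Node 0 (S = 75): continuation = e^(−0.06)·[0.6336·2.2861 + 0.3664·21.2500] = 8.6968; exercise value = 0.0000 ≤ continuation, so V_0 = 8.6968

8.70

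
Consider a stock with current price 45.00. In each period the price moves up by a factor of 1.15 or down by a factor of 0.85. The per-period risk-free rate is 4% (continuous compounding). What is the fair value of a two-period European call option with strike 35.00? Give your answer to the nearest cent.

Risk-neutral probability p = (e^0.04 − 0.85)/(1.15 − 0.85) = 0.1908/0.3000 = 0.6360
Terminal stock prices: S_uu = 59.51, S_ud = 43.99, S_dd = 32.51
Terminal payoffs (S − K): max(24.51, 0) = 24.51, max(8.987, 0) = 8.987, max(-2.488, 0) = 0
Node u (S = 51.75): V_u = e^(−0.04)·[0.6360·24.5125 + 0.3640·8.9875] = 18.1224
Node d (S = 38.25): V_d = e^(−0.04)·[0.6360·8.9875 + 0.3640·0.0000] = 5.4922
Node 0 (S = 45): V_0 = e^(−0.04)·[0.6360·18.1224 + 0.3640·5.4922] = 12.9951

13.00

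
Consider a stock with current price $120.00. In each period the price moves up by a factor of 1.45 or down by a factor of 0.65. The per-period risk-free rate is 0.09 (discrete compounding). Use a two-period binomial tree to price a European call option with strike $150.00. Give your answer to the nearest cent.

$26.05

Risk-neutral probability p = (1 + 0.09 − 0.65)/(1.45 − 0.65) = 0.4400/0.8000 = 0.5500
Terminal stock prices: S_uu = 252.3, S_ud = 113.1, S_dd = 50.7
Terminal payoffs (S − K): max(102.3, 0) = 102.3, max(-36.9, 0) = 0, max(-99.3, 0) = 0
Node u (S = 174): V_u = 1/1.09·[0.5500·102.3000 + 0.4500·0.0000] = 51.6193
Node d (S = 78): V_d = 1/1.09·[0.5500·0.0000 + 0.4500·0.0000] = 0.0000
Node 0 (S = 120): V_0 = 1/1.09·[0.5500·51.6193 + 0.4500·0.0000] = 26.0464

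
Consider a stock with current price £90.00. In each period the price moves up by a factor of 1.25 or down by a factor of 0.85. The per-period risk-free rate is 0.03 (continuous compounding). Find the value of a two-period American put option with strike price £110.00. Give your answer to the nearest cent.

Risk-neutral probability p = (e^0.03 − 0.85)/(1.25 − 0.85) = 0.1805/0.4000 = 0.4511
Terminal stock prices: S_uu = 140.6, S_ud = 95.62, S_dd = 65.02
Terminal payoffs (K − S): max(-30.62, 0) = 0, max(14.38, 0) = 14.38, max(44.98, 0) = 44.98
Node u (S = 112.5): continuation = e^(−0.03)·[0.4511·0.0000 + 0.5489·14.3750] = 7.6567; exercise value = 0.0000 ≤ continuation, so V_u = 7.6567
Node d (S = 76.5): continuation = e^(−0.03)·[0.4511·14.3750 + 0.5489·44.9750] = 30.2490; exercise value = 33.5000 > continuation, so V_d = 33.5000 (exercise)
Node 0 (S = 90): continuation = e^(−0.03)·[0.4511·7.6567 + 0.5489·33.5000] = 21.1957; exercise value = 20.0000 ≤ continuation, so V_0 = 21.1957

£21.20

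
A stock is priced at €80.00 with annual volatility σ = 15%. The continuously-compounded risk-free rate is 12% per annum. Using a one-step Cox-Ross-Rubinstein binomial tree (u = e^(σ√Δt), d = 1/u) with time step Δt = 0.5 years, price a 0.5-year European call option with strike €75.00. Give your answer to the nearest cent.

€10.04

CRR parameters: u = e^(σ√Δt) = e^(0.15·√0.5) = 1.1119, d = 1/u = 0.8994
Per-period rate: rΔt = 0.12·0.5 = 0.06, so R = e^0.06 = 1.0618
Risk-neutral probability p = (e^0.06 − 0.8994)/(1.1119 − 0.8994) = 0.1625/0.2125 = 0.7645
Terminal stock prices: S_u = 88.95, S_d = 71.95
Terminal payoffs (S − K): max(13.95, 0) = 13.95, max(-3.051, 0) = 0
Node 0 (S = 80): V_0 = e^(−0.06)·[0.7645·13.9516 + 0.2355·0.0000] = 10.0444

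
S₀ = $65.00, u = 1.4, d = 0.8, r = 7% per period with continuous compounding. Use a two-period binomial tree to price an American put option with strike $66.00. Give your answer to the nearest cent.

Risk-neutral probability p = (e^0.07 − 0.8)/(1.4 − 0.8) = 0.2725/0.6000 = 0.4542
Terminal stock prices: S_uu = 127.4, S_ud = 72.8, S_dd = 41.6
Terminal payoffs (K − S): max(-61.4, 0) = 0, max(-6.8, 0) = 0, max(24.4, 0) = 24.4
Node u (S = 91): continuation = e^(−0.07)·[0.4542·0.0000 + 0.5458·0.0000] = 0.0000; exercise value = 0.0000 ≤ continuation, so V_u = 0.0000
Node d (S = 52): continuation = e^(−0.07)·[0.4542·0.0000 + 0.5458·24.4000] = 12.4176; exercise value = 14.0000 > continuation, so V_d = 14.0000 (exercise)
Node 0 (S = 65): continuation = e^(−0.07)·[0.4542·0.0000 + 0.5458·14.0000] = 7.1249; exercise value = 1.0000 ≤ continuation, so V_0 = 7.1249

$7.12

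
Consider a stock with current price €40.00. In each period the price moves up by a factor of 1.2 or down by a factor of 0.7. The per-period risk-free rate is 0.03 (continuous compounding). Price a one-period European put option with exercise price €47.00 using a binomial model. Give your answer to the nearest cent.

€6.25

Risk-neutral probability p = (e^0.03 − 0.7)/(1.2 − 0.7) = 0.3305/0.5000 = 0.6609
Terminal stock prices: S_u = 48, S_d = 28
Terminal payoffs (K − S): max(-1, 0) = 0, max(19, 0) = 19
Node 0 (S = 40): V_0 = e^(−0.03)·[0.6609·0.0000 + 0.3391·19.0000] = 6.2523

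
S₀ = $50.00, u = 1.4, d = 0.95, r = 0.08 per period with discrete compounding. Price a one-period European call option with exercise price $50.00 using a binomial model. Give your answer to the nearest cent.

Risk-neutral probability p = (1 + 0.08 − 0.95)/(1.4 − 0.95) = 0.1300/0.4500 = 0.2889
Terminal stock prices: S_u = 70, S_d = 47.5
Terminal payoffs (S − K): max(20, 0) = 20, max(-2.5, 0) = 0
Node 0 (S = 50): V_0 = 1/1.08·[0.2889·20.0000 + 0.7111·0.0000] = 5.3498

$5.35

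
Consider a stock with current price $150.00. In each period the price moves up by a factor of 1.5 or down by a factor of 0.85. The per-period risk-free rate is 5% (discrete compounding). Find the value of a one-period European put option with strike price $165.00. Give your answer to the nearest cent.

Risk-neutral probability p = (1 + 0.05 − 0.85)/(1.5 − 0.85) = 0.2000/0.6500 = 0.3077
Terminal stock prices: S_u = 225, S_d = 127.5
Terminal payoffs (K − S): max(-60, 0) = 0, max(37.5, 0) = 37.5
Node 0 (S = 150): V_0 = 1/1.05·[0.3077·0.0000 + 0.6923·37.5000] = 24.7253

$24.73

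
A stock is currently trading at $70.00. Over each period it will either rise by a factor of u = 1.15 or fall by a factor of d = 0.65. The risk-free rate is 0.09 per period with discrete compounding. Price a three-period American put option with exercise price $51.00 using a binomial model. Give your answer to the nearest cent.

Risk-neutral probability p = (1 + 0.09 − 0.65)/(1.15 − 0.65) = 0.4400/0.5000 = 0.8800
Terminal stock prices: S_uuu = 106.5, S_uud = 60.17, S_udd = 34.01, S_ddd = 19.22
Terminal payoffs (K − S): max(-55.46, 0) = 0, max(-9.174, 0) = 0, max(16.99, 0) = 16.99, max(31.78, 0) = 31.78
Node uu (S = 92.57): continuation = 1/1.09·[0.8800·0.0000 + 0.1200·0.0000] = 0.0000; exercise value = 0.0000 ≤ continuation, so V_uu = 0.0000
Node ud (S = 52.33): continuation = 1/1.09·[0.8800·0.0000 + 0.1200·16.9887] = 1.8703; exercise value = 0.0000 ≤ continuation, so V_ud = 1.8703
Node dd (S = 29.58): continuation = 1/1.09·[0.8800·16.9887 + 0.1200·31.7763] = 17.2140; exercise value = 21.4250 > continuation, so V_dd = 21.4250 (exercise)
Node u (S = 80.5): continuation = 1/1.09·[0.8800·0.0000 + 0.1200·1.8703] = 0.2059; exercise value = 0.0000 ≤ continuation, so V_u = 0.2059
Node d (S = 45.5): continuation = 1/1.09·[0.8800·1.8703 + 0.1200·21.4250] = 3.8687; exercise value = 5.5000 > continuation, so V_d = 5.5000 (exercise)
Node 0 (S = 70): continuation = 1/1.09·[0.8800·0.2059 + 0.1200·5.5000] = 0.7717; exercise value = 0.0000 ≤ continuation, so V_0 = 0.7717

$0.77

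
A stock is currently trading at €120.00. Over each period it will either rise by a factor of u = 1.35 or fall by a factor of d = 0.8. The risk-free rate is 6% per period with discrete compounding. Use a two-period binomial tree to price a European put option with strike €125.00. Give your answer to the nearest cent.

€11.93

Risk-neutral probability p = (1 + 0.06 − 0.8)/(1.35 − 0.8) = 0.2600/0.5500 = 0.4727
Terminal stock prices: S_uu = 218.7, S_ud = 129.6, S_dd = 76.8
Terminal payoffs (K − S): max(-93.7, 0) = 0, max(-4.6, 0) = 0, max(48.2, 0) = 48.2
Node u (S = 162): V_u = 1/1.06·[0.4727·0.0000 + 0.5273·0.0000] = 0.0000
Node d (S = 96): V_d = 1/1.06·[0.4727·0.0000 + 0.5273·48.2000] = 23.9760
Node 0 (S = 120): V_0 = 1/1.06·[0.4727·0.0000 + 0.5273·23.9760] = 11.9263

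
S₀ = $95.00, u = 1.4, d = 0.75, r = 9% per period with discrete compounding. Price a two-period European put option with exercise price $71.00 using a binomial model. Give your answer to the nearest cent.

$3.36

Risk-neutral probability p = (1 + 0.09 − 0.75)/(1.4 − 0.75) = 0.3400/0.6500 = 0.5231
Terminal stock prices: S_uu = 186.2, S_ud = 99.75, S_dd = 53.44
Terminal payoffs (K − S): max(-115.2, 0) = 0, max(-28.75, 0) = 0, max(17.56, 0) = 17.56
Node u (S = 133): V_u = 1/1.09·[0.5231·0.0000 + 0.4769·0.0000] = 0.0000
Node d (S = 71.25): V_d = 1/1.09·[0.5231·0.0000 + 0.4769·17.5625] = 7.6844
Node 0 (S = 95): V_0 = 1/1.09·[0.5231·0.0000 + 0.4769·7.6844] = 3.3623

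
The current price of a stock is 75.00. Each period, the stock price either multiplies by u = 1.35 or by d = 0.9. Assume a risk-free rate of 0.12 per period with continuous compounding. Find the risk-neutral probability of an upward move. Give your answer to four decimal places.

p = 0.5055

Risk-neutral probability p = (e^0.12 − 0.9)/(1.35 − 0.9) = 0.2275/0.4500 = 0.5055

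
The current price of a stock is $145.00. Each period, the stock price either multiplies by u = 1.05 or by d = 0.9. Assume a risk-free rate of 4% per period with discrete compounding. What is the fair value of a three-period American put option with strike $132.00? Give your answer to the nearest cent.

Risk-neutral probability p = (1 + 0.04 − 0.9)/(1.05 − 0.9) = 0.1400/0.1500 = 0.9333
Terminal stock prices: S_uuu = 167.9, S_uud = 143.9, S_udd = 123.3, S_ddd = 105.7
Terminal payoffs (K − S): max(-35.86, 0) = 0, max(-11.88, 0) = 0, max(8.677, 0) = 8.677, max(26.29, 0) = 26.29
Node uu (S = 159.9): continuation = 1/1.04·[0.9333·0.0000 + 0.0667·0.0000] = 0.0000; exercise value = 0.0000 ≤ continuation, so V_uu = 0.0000
Node ud (S = 137): continuation = 1/1.04·[0.9333·0.0000 + 0.0667·8.6775] = 0.5563; exercise value = 0.0000 ≤ continuation, so V_ud = 0.5563
Node dd (S = 117.5): continuation = 1/1.04·[0.9333·8.6775 + 0.0667·26.2950] = 9.4731; exercise value = 14.5500 > continuation, so V_dd = 14.5500 (exercise)
Node u (S = 152.2): continuation = 1/1.04·[0.9333·0.0000 + 0.0667·0.5563] = 0.0357; exercise value = 0.0000 ≤ continuation, so V_u = 0.0357
Node d (S = 130.5): continuation = 1/1.04·[0.9333·0.5563 + 0.0667·14.5500] = 1.4319; exercise value = 1.5000 > continuation, so V_d = 1.5000 (exercise)
Node 0 (S = 145): continuation = 1/1.04·[0.9333·0.0357 + 0.0667·1.5000] = 0.1282; exercise value = 0.0000 ≤ continuation, so V_0 = 0.1282

$0.13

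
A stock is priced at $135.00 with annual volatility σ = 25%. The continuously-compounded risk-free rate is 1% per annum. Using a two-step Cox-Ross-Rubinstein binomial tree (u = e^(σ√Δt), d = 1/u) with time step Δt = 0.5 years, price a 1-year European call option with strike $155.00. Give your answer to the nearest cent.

$8.15

CRR parameters: u = e^(σ√Δt) = e^(0.25·√0.5) = 1.1934, d = 1/u = 0.8380
Per-period rate: rΔt = 0.01·0.5 = 0.005, so R = e^0.005 = 1.0050
Risk-neutral probability p = (e^0.005 − 0.8380)/(1.1934 − 0.8380) = 0.1670/0.3554 = 0.4700
Terminal stock prices: S_uu = 192.3, S_ud = 135, S_dd = 94.8
Terminal payoffs (S − K): max(37.26, 0) = 37.26, max(-20, 0) = 0, max(-60.2, 0) = 0
Node u (S = 161.1): V_u = e^(−0.005)·[0.4700·37.2561 + 0.5300·0.0000] = 17.4239
Node d (S = 113.1): V_d = e^(−0.005)·[0.4700·0.0000 + 0.5300·0.0000] = 0.0000
Node 0 (S = 135): V_0 = e^(−0.005)·[0.4700·17.4239 + 0.5300·0.0000] = 8.1488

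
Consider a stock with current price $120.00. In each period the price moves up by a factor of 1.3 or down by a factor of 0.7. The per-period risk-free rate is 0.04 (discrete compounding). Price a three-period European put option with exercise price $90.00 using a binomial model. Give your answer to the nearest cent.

Risk-neutral probability p = (1 + 0.04 − 0.7)/(1.3 − 0.7) = 0.3400/0.6000 = 0.5667
Terminal stock prices: S_uuu = 263.6, S_uud = 142, S_udd = 76.44, S_ddd = 41.16
Terminal payoffs (K − S): max(-173.6, 0) = 0, max(-51.96, 0) = 0, max(13.56, 0) = 13.56, max(48.84, 0) = 48.84
Node uu (S = 202.8): V_uu = 1/1.04·[0.5667·0.0000 + 0.4333·0.0000] = 0.0000
Node ud (S = 109.2): V_ud = 1/1.04·[0.5667·0.0000 + 0.4333·13.5600] = 5.6500
Node dd (S = 58.8): V_dd = 1/1.04·[0.5667·13.5600 + 0.4333·48.8400] = 27.7385
Node u (S = 156): V_u = 1/1.04·[0.5667·0.0000 + 0.4333·5.6500] = 2.3542
Node d (S = 84): V_d = 1/1.04·[0.5667·5.6500 + 0.4333·27.7385] = 14.6362
Node 0 (S = 120): V_0 = 1/1.04·[0.5667·2.3542 + 0.4333·14.6362] = 7.3811

$7.38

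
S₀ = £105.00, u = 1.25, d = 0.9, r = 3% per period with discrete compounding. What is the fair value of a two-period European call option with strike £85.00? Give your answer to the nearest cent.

Risk-neutral probability p = (1 + 0.03 − 0.9)/(1.25 − 0.9) = 0.1300/0.3500 = 0.3714
Terminal stock prices: S_uu = 164.1, S_ud = 118.1, S_dd = 85.05
Terminal payoffs (S − K): max(79.06, 0) = 79.06, max(33.12, 0) = 33.12, max(0.05, 0) = 0.05
Node u (S = 131.2): V_u = 1/1.03·[0.3714·79.0625 + 0.6286·33.1250] = 48.7257
Node d (S = 94.5): V_d = 1/1.03·[0.3714·33.1250 + 0.6286·0.0500] = 11.9757
Node 0 (S = 105): V_0 = 1/1.03·[0.3714·48.7257 + 0.6286·11.9757] = 24.8793

£24.88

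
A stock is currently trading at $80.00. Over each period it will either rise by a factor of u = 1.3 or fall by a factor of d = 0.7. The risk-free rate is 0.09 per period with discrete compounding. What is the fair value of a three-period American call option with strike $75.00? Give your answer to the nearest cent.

Risk-neutral probability p = (1 + 0.09 − 0.7)/(1.3 − 0.7) = 0.3900/0.6000 = 0.6500
Terminal stock prices: S_uuu = 175.8, S_uud = 94.64, S_udd = 50.96, S_ddd = 27.44
Terminal payoffs (S − K): max(100.8, 0) = 100.8, max(19.64, 0) = 19.64, max(-24.04, 0) = 0, max(-47.56, 0) = 0
Node uu (S = 135.2): continuation = 1/1.09·[0.6500·100.7600 + 0.3500·19.6400] = 66.3927; exercise value = 60.2000 ≤ continuation, so V_uu = 66.3927
Node ud (S = 72.8): continuation = 1/1.09·[0.6500·19.6400 + 0.3500·0.0000] = 11.7119; exercise value = 0.0000 ≤ continuation, so V_ud = 11.7119
Node dd (S = 39.2): continuation = 1/1.09·[0.6500·0.0000 + 0.3500·0.0000] = 0.0000; exercise value = 0.0000 ≤ continuation, so V_dd = 0.0000
Node u (S = 104): continuation = 1/1.09·[0.6500·66.3927 + 0.3500·11.7119] = 43.3527; exercise value = 29.0000 ≤ continuation, so V_u = 43.3527
Node d (S = 56): continuation = 1/1.09·[0.6500·11.7119 + 0.3500·0.0000] = 6.9842; exercise value = 0.0000 ≤ continuation, so V_d = 6.9842
Node 0 (S = 80): continuation = 1/1.09·[0.6500·43.3527 + 0.3500·6.9842] = 28.0951; exercise value = 5.0000 ≤ continuation, so V_0 = 28.0951

$28.10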